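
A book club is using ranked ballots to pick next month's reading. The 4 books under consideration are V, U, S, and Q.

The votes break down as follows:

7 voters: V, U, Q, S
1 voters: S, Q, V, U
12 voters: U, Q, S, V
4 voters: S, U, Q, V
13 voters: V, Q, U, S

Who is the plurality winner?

V

First-place vote totals:
  V: 20
  U: 12
  S: 5
  Q: 0
V has the most first-place votes.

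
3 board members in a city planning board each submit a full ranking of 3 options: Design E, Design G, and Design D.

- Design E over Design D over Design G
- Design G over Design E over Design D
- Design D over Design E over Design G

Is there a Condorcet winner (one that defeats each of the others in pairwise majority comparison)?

Yes

Head-to-head results (3 voters total):
Design E vs Design G: Design E wins 2–1.
Design E vs Design D: Design E wins 2–1.
Design G vs Design D: Design D wins 2–1.
Design E beats each rival — Design G (2–1), Design D (2–1) — so Design E is the Condorcet winner.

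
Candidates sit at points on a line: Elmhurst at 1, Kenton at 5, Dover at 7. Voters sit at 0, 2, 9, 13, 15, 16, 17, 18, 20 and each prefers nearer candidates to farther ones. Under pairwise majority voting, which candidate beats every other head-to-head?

Dover

With single-peaked preferences on a line, the Condorcet winner is the candidate closest to the median voter.
The median voter (position 15) is closest to Dover at 7.
Check: Dover vs Elmhurst — voters closer to Dover: 7 of 9.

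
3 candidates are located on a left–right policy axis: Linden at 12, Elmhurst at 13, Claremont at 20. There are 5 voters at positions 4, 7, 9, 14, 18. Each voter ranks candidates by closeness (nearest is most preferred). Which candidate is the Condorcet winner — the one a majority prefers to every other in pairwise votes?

Linden

With single-peaked preferences on a line, the Condorcet winner is the candidate closest to the median voter.
The median voter (position 9) is closest to Linden at 12.
Check: Linden vs Elmhurst — voters closer to Linden: 3 of 5.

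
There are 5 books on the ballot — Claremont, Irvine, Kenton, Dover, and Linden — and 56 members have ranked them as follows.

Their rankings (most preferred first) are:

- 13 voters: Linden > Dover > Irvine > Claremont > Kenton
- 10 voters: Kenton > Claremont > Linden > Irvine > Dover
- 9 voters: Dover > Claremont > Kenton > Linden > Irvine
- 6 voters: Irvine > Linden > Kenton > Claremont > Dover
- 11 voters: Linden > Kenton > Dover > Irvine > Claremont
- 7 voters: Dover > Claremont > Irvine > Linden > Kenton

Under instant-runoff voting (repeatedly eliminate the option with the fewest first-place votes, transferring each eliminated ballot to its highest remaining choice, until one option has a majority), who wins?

Linden

Round 1: Linden 24, Dover 16, Kenton 10, Irvine 6, Claremont 0. Claremont has the fewest and is eliminated.
Round 2: Linden 24, Dover 16, Kenton 10, Irvine 6. Irvine has the fewest and is eliminated.
Round 3: Linden 30, Dover 16, Kenton 10. Linden has a majority.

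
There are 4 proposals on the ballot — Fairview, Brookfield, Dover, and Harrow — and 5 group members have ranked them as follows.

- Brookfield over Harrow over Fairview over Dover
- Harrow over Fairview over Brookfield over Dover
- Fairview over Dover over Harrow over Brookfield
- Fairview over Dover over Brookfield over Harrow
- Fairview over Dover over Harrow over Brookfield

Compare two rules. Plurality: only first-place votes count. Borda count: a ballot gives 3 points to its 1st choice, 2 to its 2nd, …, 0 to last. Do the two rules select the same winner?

Plurality first-place counts: Fairview 3, Brookfield 1, Dover 0, Harrow 1 → Fairview.
Borda totals: Fairview 12, Brookfield 5, Dover 6, Harrow 7 → Fairview.
The two rules agree on Fairview.

Yes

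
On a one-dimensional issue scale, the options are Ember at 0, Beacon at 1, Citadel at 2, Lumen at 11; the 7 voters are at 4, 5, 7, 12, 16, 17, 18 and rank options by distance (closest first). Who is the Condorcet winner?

Lumen

With single-peaked preferences on a line, the Condorcet winner is the candidate closest to the median voter.
The median voter (position 12) is closest to Lumen at 11.
Check: Lumen vs Citadel — voters closer to Lumen: 5 of 7.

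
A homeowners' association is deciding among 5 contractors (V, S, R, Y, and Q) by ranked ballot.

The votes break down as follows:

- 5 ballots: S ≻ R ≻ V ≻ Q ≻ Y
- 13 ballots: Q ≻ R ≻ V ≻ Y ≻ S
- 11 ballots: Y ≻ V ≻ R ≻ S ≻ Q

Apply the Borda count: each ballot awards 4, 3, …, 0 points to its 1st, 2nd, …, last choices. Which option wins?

R

Borda scores:
  V: 5·2 + 13·2 + 11·3 = 69
  S: 5·4 + 13·0 + 11·1 = 31
  R: 5·3 + 13·3 + 11·2 = 76
  Y: 5·0 + 13·1 + 11·4 = 57
  Q: 5·1 + 13·4 + 11·0 = 57
R has the highest total.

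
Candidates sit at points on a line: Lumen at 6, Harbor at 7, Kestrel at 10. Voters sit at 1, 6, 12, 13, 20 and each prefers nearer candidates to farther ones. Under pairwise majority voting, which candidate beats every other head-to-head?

With single-peaked preferences on a line, the Condorcet winner is the candidate closest to the median voter.
The median voter (position 12) is closest to Kestrel at 10.
Check: Kestrel vs Lumen — voters closer to Kestrel: 3 of 5.

Kestrel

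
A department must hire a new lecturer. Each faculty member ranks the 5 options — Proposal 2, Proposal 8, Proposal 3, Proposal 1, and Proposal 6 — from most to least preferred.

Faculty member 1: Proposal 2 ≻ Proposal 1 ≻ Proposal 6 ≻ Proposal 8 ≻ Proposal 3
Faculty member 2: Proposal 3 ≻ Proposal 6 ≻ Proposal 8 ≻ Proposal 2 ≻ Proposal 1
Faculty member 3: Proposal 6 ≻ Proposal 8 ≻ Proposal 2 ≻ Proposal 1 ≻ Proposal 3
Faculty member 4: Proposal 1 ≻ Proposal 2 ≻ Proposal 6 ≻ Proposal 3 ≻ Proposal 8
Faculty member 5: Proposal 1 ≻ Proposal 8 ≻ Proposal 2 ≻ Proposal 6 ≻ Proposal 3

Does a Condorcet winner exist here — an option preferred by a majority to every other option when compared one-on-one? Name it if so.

Head-to-head results (5 voters total):
Proposal 2 vs Proposal 8: Proposal 8 wins 3–2.
Proposal 2 vs Proposal 3: Proposal 2 wins 4–1.
Proposal 2 vs Proposal 1: Proposal 2 wins 3–2.
Proposal 2 vs Proposal 6: Proposal 2 wins 3–2.
Proposal 8 vs Proposal 3: Proposal 8 wins 3–2.
Proposal 8 vs Proposal 1: Proposal 1 wins 3–2.
Proposal 8 vs Proposal 6: Proposal 6 wins 4–1.
Proposal 3 vs Proposal 1: Proposal 1 wins 4–1.
Proposal 3 vs Proposal 6: Proposal 6 wins 4–1.
Proposal 1 vs Proposal 6: Proposal 1 wins 3–2.
No candidate beats all others: Proposal 2 beats Proposal 1 beats Proposal 8 beats Proposal 2, a majority cycle.

None — there is no Condorcet winner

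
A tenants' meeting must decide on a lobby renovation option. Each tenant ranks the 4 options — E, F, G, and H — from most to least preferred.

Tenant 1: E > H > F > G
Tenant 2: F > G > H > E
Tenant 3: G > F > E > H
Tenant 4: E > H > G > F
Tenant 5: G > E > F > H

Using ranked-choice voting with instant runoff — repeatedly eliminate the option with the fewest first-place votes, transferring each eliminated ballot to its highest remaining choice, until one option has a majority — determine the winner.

Round 1: E 2, G 2, F 1, H 0. H has the fewest and is eliminated.
Round 2: E 2, G 2, F 1. F has the fewest and is eliminated.
Round 3: G 3, E 2. G has a majority.

G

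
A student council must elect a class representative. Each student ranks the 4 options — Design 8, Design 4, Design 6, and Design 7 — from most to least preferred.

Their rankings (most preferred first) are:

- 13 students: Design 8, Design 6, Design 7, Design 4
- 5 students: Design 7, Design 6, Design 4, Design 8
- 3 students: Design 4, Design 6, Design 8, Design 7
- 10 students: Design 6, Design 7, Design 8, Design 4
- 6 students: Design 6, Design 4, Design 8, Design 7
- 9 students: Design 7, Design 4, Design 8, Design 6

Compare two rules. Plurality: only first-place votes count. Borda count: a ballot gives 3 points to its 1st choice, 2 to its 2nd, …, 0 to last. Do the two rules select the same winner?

Yes

Plurality first-place counts: Design 8 13, Design 4 3, Design 6 16, Design 7 14 → Design 6.
Borda totals: Design 8 67, Design 4 44, Design 6 90, Design 7 75 → Design 6.
The two rules agree on Design 6.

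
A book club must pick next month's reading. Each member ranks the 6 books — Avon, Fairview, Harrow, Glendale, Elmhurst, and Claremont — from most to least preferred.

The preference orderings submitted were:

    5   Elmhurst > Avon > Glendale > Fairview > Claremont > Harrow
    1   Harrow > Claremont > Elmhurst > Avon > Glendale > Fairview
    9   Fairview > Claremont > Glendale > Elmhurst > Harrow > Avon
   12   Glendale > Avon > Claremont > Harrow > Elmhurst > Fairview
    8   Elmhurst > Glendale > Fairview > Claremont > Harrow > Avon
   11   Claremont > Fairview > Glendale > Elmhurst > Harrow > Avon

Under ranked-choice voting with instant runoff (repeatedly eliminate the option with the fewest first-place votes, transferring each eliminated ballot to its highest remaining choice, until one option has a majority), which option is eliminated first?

Round 1: Elmhurst 13, Glendale 12, Claremont 11, Fairview 9, Harrow 1, Avon 0. Avon has the fewest and is eliminated.
Round 2: Elmhurst 13, Glendale 12, Claremont 11, Fairview 9, Harrow 1. Harrow has the fewest and is eliminated.
Round 3: Elmhurst 13, Glendale 12, Claremont 12, Fairview 9. Fairview has the fewest and is eliminated.
Round 4: Claremont 21, Elmhurst 13, Glendale 12. Glendale has the fewest and is eliminated.
Round 5: Claremont 33, Elmhurst 13. Claremont has a majority.

Avon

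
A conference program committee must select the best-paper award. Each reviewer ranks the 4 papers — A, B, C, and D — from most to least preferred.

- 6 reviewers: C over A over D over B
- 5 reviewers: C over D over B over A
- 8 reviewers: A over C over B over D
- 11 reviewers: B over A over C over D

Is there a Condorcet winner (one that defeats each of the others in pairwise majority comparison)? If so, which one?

No Condorcet winner

Head-to-head results (30 voters total):
A vs B: B wins 16–14.
A vs C: A wins 19–11.
A vs D: A wins 25–5.
B vs C: C wins 19–11.
B vs D: B wins 19–11.
C vs D: C wins 30–0.
No candidate beats all others: A beats C beats B beats A, a majority cycle.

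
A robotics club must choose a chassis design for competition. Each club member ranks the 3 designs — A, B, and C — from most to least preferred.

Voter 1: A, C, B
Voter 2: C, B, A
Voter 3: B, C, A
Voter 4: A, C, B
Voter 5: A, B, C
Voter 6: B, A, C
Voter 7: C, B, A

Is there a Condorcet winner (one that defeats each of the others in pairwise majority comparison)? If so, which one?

Head-to-head results (7 voters total):
A vs B: B wins 4–3.
A vs C: A wins 4–3.
B vs C: C wins 4–3.
No candidate beats all others: A beats C beats B beats A, a majority cycle.

No Condorcet winner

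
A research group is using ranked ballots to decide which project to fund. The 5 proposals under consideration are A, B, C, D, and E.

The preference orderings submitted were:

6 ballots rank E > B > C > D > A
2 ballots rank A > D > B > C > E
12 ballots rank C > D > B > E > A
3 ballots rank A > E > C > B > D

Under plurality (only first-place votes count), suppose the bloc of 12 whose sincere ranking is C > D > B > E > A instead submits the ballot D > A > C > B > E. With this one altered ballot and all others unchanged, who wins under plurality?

First-place totals with the altered ballot: A 5, B 0, C 0, D 12, E 6.
The switch changes the winner from C to D.

D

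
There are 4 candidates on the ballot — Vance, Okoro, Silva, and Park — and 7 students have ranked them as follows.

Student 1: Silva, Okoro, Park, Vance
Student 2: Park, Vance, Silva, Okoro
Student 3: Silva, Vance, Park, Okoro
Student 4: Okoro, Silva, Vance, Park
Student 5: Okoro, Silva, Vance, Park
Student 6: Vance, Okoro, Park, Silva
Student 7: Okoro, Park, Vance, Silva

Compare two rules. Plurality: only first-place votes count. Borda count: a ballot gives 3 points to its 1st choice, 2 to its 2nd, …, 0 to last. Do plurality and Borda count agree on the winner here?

Plurality first-place counts: Vance 1, Okoro 3, Silva 2, Park 1 → Okoro.
Borda totals: Vance 10, Okoro 13, Silva 11, Park 8 → Okoro.
The two rules agree on Okoro.

Yes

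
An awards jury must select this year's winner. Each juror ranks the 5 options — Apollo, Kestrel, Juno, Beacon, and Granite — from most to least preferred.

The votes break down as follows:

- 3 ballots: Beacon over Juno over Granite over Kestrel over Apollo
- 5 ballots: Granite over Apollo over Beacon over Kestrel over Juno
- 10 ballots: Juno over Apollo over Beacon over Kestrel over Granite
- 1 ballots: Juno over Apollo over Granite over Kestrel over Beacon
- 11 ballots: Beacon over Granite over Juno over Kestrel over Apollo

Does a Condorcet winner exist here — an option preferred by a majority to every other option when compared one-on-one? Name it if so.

Head-to-head results (30 voters total):
Apollo vs Kestrel: Apollo wins 16–14.
Apollo vs Juno: Juno wins 25–5.
Apollo vs Beacon: Apollo wins 16–14.
Apollo vs Granite: Granite wins 19–11.
Kestrel vs Juno: Juno wins 25–5.
Kestrel vs Beacon: Beacon wins 29–1.
Kestrel vs Granite: Granite wins 20–10.
Juno vs Beacon: Beacon wins 19–11.
Juno vs Granite: Granite wins 16–14.
Beacon vs Granite: Beacon wins 24–6.
No candidate beats all others: Apollo beats Beacon beats Juno beats Apollo, a majority cycle.

No Condorcet winner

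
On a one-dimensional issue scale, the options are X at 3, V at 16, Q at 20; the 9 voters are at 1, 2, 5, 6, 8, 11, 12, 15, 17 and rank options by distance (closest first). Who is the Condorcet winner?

With single-peaked preferences on a line, the Condorcet winner is the candidate closest to the median voter.
The median voter (position 8) is closest to X at 3.
Check: X vs Q — voters closer to X: 6 of 9.

X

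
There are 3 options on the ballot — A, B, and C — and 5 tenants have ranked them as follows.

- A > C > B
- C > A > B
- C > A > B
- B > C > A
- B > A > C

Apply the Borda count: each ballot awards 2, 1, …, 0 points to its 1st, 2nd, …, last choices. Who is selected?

C

Borda scores:
  A: 2 + 1 + 1 + 0 + 1 = 5
  B: 0 + 0 + 0 + 2 + 2 = 4
  C: 1 + 2 + 2 + 1 + 0 = 6
C has the highest total.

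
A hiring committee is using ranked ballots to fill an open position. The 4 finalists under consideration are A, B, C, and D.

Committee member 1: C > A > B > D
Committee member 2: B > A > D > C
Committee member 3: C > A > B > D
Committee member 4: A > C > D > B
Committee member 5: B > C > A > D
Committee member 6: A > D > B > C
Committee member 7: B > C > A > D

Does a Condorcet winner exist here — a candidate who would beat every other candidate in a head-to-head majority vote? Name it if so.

No Condorcet winner

Head-to-head results (7 voters total):
A vs B: A wins 4–3.
A vs C: C wins 4–3.
A vs D: A wins 7–0.
B vs C: B wins 4–3.
B vs D: B wins 5–2.
C vs D: C wins 5–2.
No candidate beats all others: A beats B beats C beats A, a majority cycle.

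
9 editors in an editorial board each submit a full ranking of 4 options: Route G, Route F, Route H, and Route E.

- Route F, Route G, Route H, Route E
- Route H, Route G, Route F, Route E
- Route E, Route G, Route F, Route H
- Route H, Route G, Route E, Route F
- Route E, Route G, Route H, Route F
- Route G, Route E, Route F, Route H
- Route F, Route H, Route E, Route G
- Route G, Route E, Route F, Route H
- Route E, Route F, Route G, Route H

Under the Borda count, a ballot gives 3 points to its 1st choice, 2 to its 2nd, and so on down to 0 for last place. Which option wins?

Route G

Borda scores:
  Route G: 2 + 2 + 2 + 2 + 2 + 3 + 0 + 3 + 1 = 17
  Route F: 3 + 1 + 1 + 0 + 0 + 1 + 3 + 1 + 2 = 12
  Route H: 1 + 3 + 0 + 3 + 1 + 0 + 2 + 0 + 0 = 10
  Route E: 0 + 0 + 3 + 1 + 3 + 2 + 1 + 2 + 3 = 15
Route G has the highest total.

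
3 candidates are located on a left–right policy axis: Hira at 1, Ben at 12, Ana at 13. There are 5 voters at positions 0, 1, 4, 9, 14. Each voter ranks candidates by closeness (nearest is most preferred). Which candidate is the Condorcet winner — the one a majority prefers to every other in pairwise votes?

Hira

With single-peaked preferences on a line, the Condorcet winner is the candidate closest to the median voter.
The median voter (position 4) is closest to Hira at 1.
Check: Hira vs Ana — voters closer to Hira: 3 of 5.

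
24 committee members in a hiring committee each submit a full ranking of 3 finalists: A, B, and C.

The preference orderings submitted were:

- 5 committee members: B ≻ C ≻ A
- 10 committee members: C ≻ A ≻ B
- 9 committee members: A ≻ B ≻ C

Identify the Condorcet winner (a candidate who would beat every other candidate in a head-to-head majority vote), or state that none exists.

Head-to-head results (24 voters total):
A vs B: A wins 19–5.
A vs C: C wins 15–9.
B vs C: B wins 14–10.
No candidate beats all others: A beats B beats C beats A, a majority cycle.

None — there is no Condorcet winner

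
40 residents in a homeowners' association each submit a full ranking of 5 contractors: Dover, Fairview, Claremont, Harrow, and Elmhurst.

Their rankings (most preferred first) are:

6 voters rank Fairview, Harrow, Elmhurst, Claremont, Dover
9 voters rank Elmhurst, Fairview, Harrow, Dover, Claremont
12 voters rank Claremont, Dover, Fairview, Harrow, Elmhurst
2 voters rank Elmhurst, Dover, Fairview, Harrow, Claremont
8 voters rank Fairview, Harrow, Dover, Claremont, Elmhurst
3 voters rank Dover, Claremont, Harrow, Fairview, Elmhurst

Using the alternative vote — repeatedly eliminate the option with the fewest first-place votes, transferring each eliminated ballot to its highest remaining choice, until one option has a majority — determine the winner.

Round 1: Fairview 14, Claremont 12, Elmhurst 11, Dover 3, Harrow 0. Harrow has the fewest and is eliminated.
Round 2: Fairview 14, Claremont 12, Elmhurst 11, Dover 3. Dover has the fewest and is eliminated.
Round 3: Claremont 15, Fairview 14, Elmhurst 11. Elmhurst has the fewest and is eliminated.
Round 4: Fairview 25, Claremont 15. Fairview has a majority.

Fairview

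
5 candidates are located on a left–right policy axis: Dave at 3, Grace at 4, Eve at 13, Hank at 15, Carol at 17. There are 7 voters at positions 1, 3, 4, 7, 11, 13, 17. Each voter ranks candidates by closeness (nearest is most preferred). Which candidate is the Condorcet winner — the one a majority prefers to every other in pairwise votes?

Grace

With single-peaked preferences on a line, the Condorcet winner is the candidate closest to the median voter.
The median voter (position 7) is closest to Grace at 4.
Check: Grace vs Carol — voters closer to Grace: 4 of 7.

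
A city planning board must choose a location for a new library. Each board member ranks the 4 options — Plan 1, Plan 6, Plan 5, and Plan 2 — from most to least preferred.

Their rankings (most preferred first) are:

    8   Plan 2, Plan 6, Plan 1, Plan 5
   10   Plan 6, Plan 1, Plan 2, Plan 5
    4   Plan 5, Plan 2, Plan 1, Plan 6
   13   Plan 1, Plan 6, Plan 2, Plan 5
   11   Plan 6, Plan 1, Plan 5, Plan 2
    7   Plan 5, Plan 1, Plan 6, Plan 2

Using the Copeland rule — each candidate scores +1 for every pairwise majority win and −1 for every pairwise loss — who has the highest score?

Pairwise results:
  Plan 1 vs Plan 6: Plan 6 wins 29–24.
  Plan 1 vs Plan 5: Plan 1 wins 42–11.
  Plan 1 vs Plan 2: Plan 1 wins 41–12.
  Plan 6 vs Plan 5: Plan 6 wins 42–11.
  Plan 6 vs Plan 2: Plan 6 wins 41–12.
  Plan 5 vs Plan 2: Plan 2 wins 31–22.
Copeland scores (wins − losses):
  Plan 1: 2 − 1 = 1
  Plan 6: 3 − 0 = 3
  Plan 5: 0 − 3 = -3
  Plan 2: 1 − 2 = -1
Plan 6 has the best Copeland score.

Plan 6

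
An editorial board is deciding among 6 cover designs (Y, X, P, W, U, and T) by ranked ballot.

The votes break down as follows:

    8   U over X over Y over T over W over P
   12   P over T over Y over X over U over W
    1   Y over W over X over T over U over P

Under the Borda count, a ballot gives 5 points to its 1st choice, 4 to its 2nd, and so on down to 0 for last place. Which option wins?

T

Borda scores:
  Y: 8·3 + 12·3 + 5 = 65
  X: 8·4 + 12·2 + 3 = 59
  P: 8·0 + 12·5 + 0 = 60
  W: 8·1 + 12·0 + 4 = 12
  U: 8·5 + 12·1 + 1 = 53
  T: 8·2 + 12·4 + 2 = 66
T has the highest total.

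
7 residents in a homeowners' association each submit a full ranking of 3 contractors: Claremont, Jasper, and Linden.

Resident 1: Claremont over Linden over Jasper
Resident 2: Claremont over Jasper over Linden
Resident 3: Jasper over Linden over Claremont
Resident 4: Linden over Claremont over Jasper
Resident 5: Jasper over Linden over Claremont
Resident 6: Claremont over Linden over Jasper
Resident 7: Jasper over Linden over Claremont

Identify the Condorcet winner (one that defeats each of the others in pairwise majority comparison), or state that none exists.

Head-to-head results (7 voters total):
Claremont vs Jasper: Claremont wins 4–3.
Claremont vs Linden: Linden wins 4–3.
Jasper vs Linden: Jasper wins 4–3.
No candidate beats all others: Claremont beats Jasper beats Linden beats Claremont, a majority cycle.

None — there is no Condorcet winner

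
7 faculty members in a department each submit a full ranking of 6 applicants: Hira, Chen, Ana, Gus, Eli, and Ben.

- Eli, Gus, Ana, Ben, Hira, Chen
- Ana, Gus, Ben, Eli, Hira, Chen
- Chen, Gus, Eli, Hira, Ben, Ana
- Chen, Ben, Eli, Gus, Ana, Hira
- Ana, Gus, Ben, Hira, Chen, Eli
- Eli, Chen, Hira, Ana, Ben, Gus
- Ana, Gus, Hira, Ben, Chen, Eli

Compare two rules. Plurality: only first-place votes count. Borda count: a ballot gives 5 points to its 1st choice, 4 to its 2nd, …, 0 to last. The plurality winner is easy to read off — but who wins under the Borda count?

Gus

Plurality first-place counts: Hira 0, Chen 2, Ana 3, Gus 0, Eli 2, Ben 0 → Ana.
Borda totals: Hira 12, Chen 16, Ana 21, Gus 22, Eli 18, Ben 16 → Gus.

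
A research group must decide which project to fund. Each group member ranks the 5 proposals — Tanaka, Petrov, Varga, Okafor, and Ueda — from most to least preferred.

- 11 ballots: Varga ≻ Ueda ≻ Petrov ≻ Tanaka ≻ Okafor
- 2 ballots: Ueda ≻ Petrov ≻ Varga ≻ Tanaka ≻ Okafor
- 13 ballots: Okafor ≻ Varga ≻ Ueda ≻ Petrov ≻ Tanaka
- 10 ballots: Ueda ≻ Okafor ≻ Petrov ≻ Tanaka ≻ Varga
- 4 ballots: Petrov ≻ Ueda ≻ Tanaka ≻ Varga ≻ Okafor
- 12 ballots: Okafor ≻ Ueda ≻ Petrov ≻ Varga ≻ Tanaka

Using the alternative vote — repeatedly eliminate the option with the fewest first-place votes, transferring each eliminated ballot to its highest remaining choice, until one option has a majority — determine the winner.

Round 1: Okafor 25, Ueda 12, Varga 11, Petrov 4, Tanaka 0. Tanaka has the fewest and is eliminated.
Round 2: Okafor 25, Ueda 12, Varga 11, Petrov 4. Petrov has the fewest and is eliminated.
Round 3: Okafor 25, Ueda 16, Varga 11. Varga has the fewest and is eliminated.
Round 4: Ueda 27, Okafor 25. Ueda has a majority.

Ueda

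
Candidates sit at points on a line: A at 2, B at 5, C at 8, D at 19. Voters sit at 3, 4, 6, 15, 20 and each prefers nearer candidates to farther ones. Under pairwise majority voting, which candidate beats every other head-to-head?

With single-peaked preferences on a line, the Condorcet winner is the candidate closest to the median voter.
The median voter (position 6) is closest to B at 5.
Check: B vs C — voters closer to B: 3 of 5.

B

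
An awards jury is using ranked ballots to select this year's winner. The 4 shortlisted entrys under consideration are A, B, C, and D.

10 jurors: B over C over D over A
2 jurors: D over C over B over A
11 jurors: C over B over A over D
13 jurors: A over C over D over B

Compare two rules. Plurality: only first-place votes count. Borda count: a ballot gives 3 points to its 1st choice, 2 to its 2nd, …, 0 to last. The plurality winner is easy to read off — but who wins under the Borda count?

Plurality first-place counts: A 13, B 10, C 11, D 2 → A.
Borda totals: A 50, B 54, C 83, D 29 → C.

C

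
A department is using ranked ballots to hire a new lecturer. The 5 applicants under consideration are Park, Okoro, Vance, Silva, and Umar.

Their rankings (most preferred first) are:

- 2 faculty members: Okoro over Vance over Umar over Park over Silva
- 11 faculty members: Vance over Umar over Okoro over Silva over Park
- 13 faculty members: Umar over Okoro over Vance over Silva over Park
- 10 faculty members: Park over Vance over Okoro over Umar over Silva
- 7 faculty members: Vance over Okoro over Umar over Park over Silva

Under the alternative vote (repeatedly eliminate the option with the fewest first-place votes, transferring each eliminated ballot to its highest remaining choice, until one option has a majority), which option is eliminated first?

Silva

Round 1: Vance 18, Umar 13, Park 10, Okoro 2, Silva 0. Silva has the fewest and is eliminated.
Round 2: Vance 18, Umar 13, Park 10, Okoro 2. Okoro has the fewest and is eliminated.
Round 3: Vance 20, Umar 13, Park 10. Park has the fewest and is eliminated.
Round 4: Vance 30, Umar 13. Vance has a majority.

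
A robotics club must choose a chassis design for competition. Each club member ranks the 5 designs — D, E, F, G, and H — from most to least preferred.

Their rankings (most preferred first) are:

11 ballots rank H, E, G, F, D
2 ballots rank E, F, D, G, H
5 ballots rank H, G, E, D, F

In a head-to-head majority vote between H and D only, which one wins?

H

Ballots ranking H above D: 11+5 = 16.
Ballots ranking D above H: 2.
H wins the head-to-head, 16–2.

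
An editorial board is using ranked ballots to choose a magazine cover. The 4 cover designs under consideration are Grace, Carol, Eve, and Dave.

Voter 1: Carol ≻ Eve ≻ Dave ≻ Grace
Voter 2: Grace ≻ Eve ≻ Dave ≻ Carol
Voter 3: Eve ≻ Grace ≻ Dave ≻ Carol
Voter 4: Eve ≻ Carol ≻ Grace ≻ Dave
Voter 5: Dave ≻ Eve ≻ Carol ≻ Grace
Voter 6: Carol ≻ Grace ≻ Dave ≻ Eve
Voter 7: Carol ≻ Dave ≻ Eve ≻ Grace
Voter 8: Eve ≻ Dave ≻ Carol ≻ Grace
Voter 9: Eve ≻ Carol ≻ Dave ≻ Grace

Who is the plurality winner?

Eve

First-place vote totals:
  Grace: 1
  Carol: 3
  Eve: 4
  Dave: 1
Eve has the most first-place votes.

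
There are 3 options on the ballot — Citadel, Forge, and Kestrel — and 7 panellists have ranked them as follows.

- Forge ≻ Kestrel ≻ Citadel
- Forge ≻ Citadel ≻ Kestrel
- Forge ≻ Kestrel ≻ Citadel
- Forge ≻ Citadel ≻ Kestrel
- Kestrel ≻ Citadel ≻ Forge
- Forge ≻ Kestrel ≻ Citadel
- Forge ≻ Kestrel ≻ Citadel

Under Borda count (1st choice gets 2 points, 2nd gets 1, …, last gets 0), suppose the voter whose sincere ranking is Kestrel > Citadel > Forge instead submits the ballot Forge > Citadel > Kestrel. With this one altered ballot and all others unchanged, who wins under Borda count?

Forge

Borda totals with the altered ballot: Citadel 3, Forge 14, Kestrel 4.
The winner is unchanged: still Forge.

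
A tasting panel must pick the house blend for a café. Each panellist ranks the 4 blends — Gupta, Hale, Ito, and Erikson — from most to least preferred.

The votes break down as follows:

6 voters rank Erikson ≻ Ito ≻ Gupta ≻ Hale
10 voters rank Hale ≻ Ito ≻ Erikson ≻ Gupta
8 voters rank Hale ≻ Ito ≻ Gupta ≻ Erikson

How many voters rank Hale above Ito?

18

Ballots ranking Hale above Ito: 10+8 = 18.
Ballots ranking Ito above Hale: 6.
So 18 of 24 voters prefer Hale to Ito.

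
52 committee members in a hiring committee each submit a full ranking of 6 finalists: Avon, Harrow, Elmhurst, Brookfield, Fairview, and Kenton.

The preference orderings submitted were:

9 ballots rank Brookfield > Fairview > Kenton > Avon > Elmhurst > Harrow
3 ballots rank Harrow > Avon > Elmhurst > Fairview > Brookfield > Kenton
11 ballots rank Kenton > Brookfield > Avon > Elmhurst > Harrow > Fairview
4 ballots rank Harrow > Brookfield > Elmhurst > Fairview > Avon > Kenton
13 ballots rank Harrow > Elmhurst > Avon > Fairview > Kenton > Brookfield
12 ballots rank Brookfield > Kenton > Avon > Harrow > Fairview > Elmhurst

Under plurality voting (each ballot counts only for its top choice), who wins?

First-place vote totals:
  Avon: 0
  Harrow: 20
  Elmhurst: 0
  Brookfield: 21
  Fairview: 0
  Kenton: 11
Brookfield has the most first-place votes.

Brookfield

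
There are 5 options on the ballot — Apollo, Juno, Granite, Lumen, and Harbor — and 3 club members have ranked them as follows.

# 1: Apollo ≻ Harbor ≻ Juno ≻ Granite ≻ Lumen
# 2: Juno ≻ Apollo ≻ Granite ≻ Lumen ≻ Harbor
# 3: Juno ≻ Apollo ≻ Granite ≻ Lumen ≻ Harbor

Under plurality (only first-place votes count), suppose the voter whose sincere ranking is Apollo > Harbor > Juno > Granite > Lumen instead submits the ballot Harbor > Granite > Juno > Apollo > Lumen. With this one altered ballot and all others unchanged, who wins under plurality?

First-place totals with the altered ballot: Apollo 0, Juno 2, Granite 0, Lumen 0, Harbor 1.
The winner is unchanged: still Juno.

Juno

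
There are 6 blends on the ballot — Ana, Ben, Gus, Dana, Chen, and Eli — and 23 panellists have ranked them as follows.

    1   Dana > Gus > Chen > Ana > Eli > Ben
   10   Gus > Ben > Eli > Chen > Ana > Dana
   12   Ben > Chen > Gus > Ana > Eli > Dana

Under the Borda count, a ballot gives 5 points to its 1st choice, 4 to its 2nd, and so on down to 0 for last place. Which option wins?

Borda scores:
  Ana: 2 + 10·1 + 12·2 = 36
  Ben: 0 + 10·4 + 12·5 = 100
  Gus: 4 + 10·5 + 12·3 = 90
  Dana: 5 + 10·0 + 12·0 = 5
  Chen: 3 + 10·2 + 12·4 = 71
  Eli: 1 + 10·3 + 12·1 = 43
Ben has the highest total.

Ben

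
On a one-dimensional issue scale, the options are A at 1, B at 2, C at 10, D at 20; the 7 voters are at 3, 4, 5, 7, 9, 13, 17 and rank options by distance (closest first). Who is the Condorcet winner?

With single-peaked preferences on a line, the Condorcet winner is the candidate closest to the median voter.
The median voter (position 7) is closest to C at 10.
Check: C vs A — voters closer to C: 4 of 7.

C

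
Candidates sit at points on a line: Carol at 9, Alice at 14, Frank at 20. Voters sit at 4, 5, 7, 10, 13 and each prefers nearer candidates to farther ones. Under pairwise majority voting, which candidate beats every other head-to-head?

With single-peaked preferences on a line, the Condorcet winner is the candidate closest to the median voter.
The median voter (position 7) is closest to Carol at 9.
Check: Carol vs Alice — voters closer to Carol: 4 of 5.

Carol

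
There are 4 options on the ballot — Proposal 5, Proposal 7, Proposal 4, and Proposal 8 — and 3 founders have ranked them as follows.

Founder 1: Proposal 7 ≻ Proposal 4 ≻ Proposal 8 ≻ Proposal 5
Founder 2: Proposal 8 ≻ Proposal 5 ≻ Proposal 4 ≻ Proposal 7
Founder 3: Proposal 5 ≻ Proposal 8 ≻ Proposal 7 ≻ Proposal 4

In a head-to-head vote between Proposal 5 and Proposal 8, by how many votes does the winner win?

Ballots ranking Proposal 5 above Proposal 8: 1.
Ballots ranking Proposal 8 above Proposal 5: 2.
Proposal 8 wins 2–1, a margin of 1.

1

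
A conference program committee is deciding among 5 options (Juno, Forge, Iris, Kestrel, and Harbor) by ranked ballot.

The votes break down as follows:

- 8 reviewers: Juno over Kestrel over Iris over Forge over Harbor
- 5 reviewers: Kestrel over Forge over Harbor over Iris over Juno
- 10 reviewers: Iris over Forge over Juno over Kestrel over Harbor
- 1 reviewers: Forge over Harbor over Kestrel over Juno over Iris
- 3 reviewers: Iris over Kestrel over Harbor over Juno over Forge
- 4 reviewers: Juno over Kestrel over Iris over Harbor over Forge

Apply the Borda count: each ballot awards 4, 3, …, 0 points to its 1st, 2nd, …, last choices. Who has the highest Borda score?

Iris

Borda scores:
  Juno: 8·4 + 5·0 + 10·2 + 1 + 3·1 + 4·4 = 72
  Forge: 8·1 + 5·3 + 10·3 + 4 + 3·0 + 4·0 = 57
  Iris: 8·2 + 5·1 + 10·4 + 0 + 3·4 + 4·2 = 81
  Kestrel: 8·3 + 5·4 + 10·1 + 2 + 3·3 + 4·3 = 77
  Harbor: 8·0 + 5·2 + 10·0 + 3 + 3·2 + 4·1 = 23
Iris has the highest total.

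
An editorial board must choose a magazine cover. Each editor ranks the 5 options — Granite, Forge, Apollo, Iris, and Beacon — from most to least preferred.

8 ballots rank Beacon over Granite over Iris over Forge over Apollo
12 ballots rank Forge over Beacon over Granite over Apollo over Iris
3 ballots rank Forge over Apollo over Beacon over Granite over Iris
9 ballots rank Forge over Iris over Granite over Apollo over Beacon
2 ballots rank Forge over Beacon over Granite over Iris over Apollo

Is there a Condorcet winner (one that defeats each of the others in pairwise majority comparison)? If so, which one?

Head-to-head results (34 voters total):
Granite vs Forge: Forge wins 26–8.
Granite vs Apollo: Granite wins 31–3.
Granite vs Iris: Granite wins 25–9.
Granite vs Beacon: Beacon wins 25–9.
Forge vs Apollo: Forge wins 34–0.
Forge vs Iris: Forge wins 26–8.
Forge vs Beacon: Forge wins 26–8.
Apollo vs Iris: Iris wins 19–15.
Apollo vs Beacon: Beacon wins 22–12.
Iris vs Beacon: Beacon wins 25–9.
Forge beats each rival — Granite (26–8), Apollo (34–0), Iris (26–8), Beacon (26–8) — so Forge is the Condorcet winner.

Forge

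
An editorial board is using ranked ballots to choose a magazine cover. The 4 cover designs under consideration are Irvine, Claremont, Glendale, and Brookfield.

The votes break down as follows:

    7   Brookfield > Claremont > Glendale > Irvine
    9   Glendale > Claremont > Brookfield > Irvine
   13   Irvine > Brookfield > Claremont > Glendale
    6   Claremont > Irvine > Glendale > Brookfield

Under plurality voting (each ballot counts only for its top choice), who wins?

First-place vote totals:
  Irvine: 13
  Claremont: 6
  Glendale: 9
  Brookfield: 7
Irvine has the most first-place votes.

Irvine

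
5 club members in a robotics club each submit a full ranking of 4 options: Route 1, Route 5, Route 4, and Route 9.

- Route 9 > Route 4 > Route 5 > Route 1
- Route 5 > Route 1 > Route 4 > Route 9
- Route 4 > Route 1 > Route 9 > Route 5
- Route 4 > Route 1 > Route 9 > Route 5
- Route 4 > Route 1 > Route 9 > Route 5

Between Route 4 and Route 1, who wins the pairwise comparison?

Route 4

Ballots ranking Route 4 above Route 1: 4.
Ballots ranking Route 1 above Route 4: 1.
Route 4 wins the head-to-head, 4–1.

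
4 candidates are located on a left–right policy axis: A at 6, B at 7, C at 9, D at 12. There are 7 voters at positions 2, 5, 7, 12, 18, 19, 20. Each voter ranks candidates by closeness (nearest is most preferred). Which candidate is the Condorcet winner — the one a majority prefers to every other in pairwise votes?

D

With single-peaked preferences on a line, the Condorcet winner is the candidate closest to the median voter.
The median voter (position 12) is closest to D at 12.
Check: D vs C — voters closer to D: 4 of 7.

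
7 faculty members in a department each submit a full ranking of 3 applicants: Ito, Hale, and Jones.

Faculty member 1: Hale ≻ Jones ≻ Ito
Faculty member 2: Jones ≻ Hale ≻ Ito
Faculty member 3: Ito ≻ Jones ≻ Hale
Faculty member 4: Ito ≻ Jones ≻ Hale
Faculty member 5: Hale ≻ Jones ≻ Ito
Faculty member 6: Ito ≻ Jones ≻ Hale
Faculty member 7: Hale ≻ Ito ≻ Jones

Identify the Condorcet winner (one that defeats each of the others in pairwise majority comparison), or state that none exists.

No Condorcet winner

Head-to-head results (7 voters total):
Ito vs Hale: Hale wins 4–3.
Ito vs Jones: Ito wins 4–3.
Hale vs Jones: Jones wins 4–3.
No candidate beats all others: Ito beats Jones beats Hale beats Ito, a majority cycle.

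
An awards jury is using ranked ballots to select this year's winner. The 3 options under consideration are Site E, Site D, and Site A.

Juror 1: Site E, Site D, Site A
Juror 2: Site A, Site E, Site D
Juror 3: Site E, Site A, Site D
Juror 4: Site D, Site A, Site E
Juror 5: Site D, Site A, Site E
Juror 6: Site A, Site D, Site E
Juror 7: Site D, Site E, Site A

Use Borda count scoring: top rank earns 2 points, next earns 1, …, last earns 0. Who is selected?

Site D

Borda scores:
  Site E: 2 + 1 + 2 + 0 + 0 + 0 + 1 = 6
  Site D: 1 + 0 + 0 + 2 + 2 + 1 + 2 = 8
  Site A: 0 + 2 + 1 + 1 + 1 + 2 + 0 = 7
Site D has the highest total.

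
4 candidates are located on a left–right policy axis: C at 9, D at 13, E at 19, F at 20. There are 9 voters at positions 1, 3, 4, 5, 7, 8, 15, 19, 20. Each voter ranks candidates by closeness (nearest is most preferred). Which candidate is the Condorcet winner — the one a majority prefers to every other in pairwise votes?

With single-peaked preferences on a line, the Condorcet winner is the candidate closest to the median voter.
The median voter (position 7) is closest to C at 9.
Check: C vs E — voters closer to C: 6 of 9.

C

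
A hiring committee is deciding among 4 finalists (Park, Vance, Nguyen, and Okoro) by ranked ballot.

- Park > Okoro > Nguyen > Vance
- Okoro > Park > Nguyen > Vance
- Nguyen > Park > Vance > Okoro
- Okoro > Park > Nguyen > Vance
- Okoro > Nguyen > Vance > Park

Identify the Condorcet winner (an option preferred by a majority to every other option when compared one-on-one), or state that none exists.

Okoro

Head-to-head results (5 voters total):
Park vs Vance: Park wins 4–1.
Park vs Nguyen: Park wins 3–2.
Park vs Okoro: Okoro wins 3–2.
Vance vs Nguyen: Nguyen wins 5–0.
Vance vs Okoro: Okoro wins 4–1.
Nguyen vs Okoro: Okoro wins 4–1.
Okoro beats each rival — Park (3–2), Vance (4–1), Nguyen (4–1) — so Okoro is the Condorcet winner.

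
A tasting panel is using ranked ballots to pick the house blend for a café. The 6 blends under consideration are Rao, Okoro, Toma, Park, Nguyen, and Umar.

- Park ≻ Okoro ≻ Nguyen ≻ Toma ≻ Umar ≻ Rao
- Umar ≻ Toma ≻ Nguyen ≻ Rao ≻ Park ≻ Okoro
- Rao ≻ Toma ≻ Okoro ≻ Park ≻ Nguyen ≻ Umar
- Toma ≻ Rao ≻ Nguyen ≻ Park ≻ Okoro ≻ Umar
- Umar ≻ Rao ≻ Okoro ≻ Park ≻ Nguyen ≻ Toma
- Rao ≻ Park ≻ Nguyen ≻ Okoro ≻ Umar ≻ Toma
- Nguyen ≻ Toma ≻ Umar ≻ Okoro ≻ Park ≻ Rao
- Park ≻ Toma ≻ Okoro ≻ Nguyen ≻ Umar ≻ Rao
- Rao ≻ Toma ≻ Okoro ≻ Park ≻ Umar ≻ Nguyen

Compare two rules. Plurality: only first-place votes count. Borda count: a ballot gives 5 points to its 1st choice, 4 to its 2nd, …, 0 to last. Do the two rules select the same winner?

No

Plurality first-place counts: Rao 3, Okoro 0, Toma 1, Park 2, Nguyen 1, Umar 2 → Rao.
Borda totals: Rao 25, Okoro 21, Toma 27, Park 24, Nguyen 21, Umar 17 → Toma.
The two rules disagree: plurality picks Rao, Borda picks Toma.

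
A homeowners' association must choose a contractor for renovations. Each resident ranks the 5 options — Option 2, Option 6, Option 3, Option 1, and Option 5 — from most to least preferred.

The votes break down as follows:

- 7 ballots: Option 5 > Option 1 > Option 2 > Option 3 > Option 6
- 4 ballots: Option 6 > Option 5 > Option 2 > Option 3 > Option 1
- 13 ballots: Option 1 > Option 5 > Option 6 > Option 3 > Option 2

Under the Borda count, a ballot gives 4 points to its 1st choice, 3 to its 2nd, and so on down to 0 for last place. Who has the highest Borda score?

Borda scores:
  Option 2: 7·2 + 4·2 + 13·0 = 22
  Option 6: 7·0 + 4·4 + 13·2 = 42
  Option 3: 7·1 + 4·1 + 13·1 = 24
  Option 1: 7·3 + 4·0 + 13·4 = 73
  Option 5: 7·4 + 4·3 + 13·3 = 79
Option 5 has the highest total.

Option 5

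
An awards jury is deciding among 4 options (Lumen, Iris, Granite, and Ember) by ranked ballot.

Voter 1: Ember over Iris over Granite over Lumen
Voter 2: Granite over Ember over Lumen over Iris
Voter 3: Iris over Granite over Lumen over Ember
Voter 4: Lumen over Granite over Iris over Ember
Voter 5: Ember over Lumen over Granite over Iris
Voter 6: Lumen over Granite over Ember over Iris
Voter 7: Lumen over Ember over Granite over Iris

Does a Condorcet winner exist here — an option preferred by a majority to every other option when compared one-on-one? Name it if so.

Head-to-head results (7 voters total):
Lumen vs Iris: Lumen wins 5–2.
Lumen vs Granite: Lumen wins 4–3.
Lumen vs Ember: Lumen wins 4–3.
Iris vs Granite: Granite wins 5–2.
Iris vs Ember: Ember wins 5–2.
Granite vs Ember: Granite wins 4–3.
Lumen beats each rival — Iris (5–2), Granite (4–3), Ember (4–3) — so Lumen is the Condorcet winner.

Lumen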